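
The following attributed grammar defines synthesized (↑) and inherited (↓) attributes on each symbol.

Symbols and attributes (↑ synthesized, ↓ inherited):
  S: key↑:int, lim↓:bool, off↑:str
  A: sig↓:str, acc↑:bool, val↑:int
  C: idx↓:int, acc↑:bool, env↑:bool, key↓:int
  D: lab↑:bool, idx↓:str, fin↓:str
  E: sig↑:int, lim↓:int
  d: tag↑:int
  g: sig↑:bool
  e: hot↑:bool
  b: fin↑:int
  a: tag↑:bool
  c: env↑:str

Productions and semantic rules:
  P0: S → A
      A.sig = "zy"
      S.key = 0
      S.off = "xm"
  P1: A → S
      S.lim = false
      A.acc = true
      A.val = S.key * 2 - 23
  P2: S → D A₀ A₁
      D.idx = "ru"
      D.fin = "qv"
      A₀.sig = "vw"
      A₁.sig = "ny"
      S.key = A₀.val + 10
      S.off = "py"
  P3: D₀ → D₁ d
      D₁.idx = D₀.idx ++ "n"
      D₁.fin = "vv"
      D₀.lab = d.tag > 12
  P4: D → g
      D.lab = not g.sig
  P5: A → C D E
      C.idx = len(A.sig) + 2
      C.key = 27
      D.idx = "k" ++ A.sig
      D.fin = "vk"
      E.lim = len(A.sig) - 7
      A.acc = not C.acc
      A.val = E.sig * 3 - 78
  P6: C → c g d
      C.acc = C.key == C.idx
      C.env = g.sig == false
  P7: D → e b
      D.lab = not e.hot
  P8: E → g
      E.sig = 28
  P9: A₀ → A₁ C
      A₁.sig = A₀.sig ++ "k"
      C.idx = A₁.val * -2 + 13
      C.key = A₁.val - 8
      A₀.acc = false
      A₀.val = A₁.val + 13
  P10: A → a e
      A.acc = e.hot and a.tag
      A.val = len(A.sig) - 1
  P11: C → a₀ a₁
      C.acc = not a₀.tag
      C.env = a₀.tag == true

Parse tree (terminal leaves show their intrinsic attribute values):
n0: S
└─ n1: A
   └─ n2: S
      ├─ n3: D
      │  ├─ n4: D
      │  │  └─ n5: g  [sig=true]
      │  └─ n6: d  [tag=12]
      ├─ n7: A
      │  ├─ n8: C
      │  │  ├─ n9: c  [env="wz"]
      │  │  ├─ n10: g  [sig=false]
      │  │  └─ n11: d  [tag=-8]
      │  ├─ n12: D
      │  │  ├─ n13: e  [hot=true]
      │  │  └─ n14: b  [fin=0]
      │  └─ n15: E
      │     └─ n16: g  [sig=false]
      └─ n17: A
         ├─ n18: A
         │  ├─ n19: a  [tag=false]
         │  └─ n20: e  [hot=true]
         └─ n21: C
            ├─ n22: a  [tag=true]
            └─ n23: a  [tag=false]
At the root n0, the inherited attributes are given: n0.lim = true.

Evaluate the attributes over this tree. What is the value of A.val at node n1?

1. n0.lim = true  [given at root]
2. n1.sig = "zy"  ["zy"]
3. n2.lim = false  [false]
4. n3.idx = "ru"  ["ru"]
5. n3.fin = "qv"  ["qv"]
6. n4.idx = "run"  [D₀.idx ++ "n"]
7. n4.fin = "vv"  ["vv"]
8. n5.sig = true  [terminal]
9. n4.lab = false  [not g.sig]
10. n6.tag = 12  [terminal]
11. n3.lab = false  [d.tag > 12]
12. n7.sig = "vw"  ["vw"]
13. n8.idx = 4  [len(A.sig) + 2]
14. n8.key = 27  [27]
15. n9.env = "wz"  [terminal]
16. n10.sig = false  [terminal]
17. n11.tag = -8  [terminal]
18. n8.acc = false  [C.key == C.idx]
19. n8.env = true  [g.sig == false]
20. n12.idx = "kvw"  ["k" ++ A.sig]
21. n12.fin = "vk"  ["vk"]
22. n13.hot = true  [terminal]
23. n14.fin = 0  [terminal]
24. n12.lab = false  [not e.hot]
25. n15.lim = -5  [len(A.sig) - 7]
26. n16.sig = false  [terminal]
27. n15.sig = 28  [28]
28. n7.acc = true  [not C.acc]
29. n7.val = 6  [E.sig * 3 - 78]
30. n17.sig = "ny"  ["ny"]
31. n18.sig = "nyk"  [A₀.sig ++ "k"]
32. n19.tag = false  [terminal]
33. n20.hot = true  [terminal]
34. n18.acc = false  [e.hot and a.tag]
35. n18.val = 2  [len(A.sig) - 1]
36. n21.idx = 9  [A₁.val * -2 + 13]
37. n21.key = -6  [A₁.val - 8]
38. n22.tag = true  [terminal]
39. n23.tag = false  [terminal]
40. n21.acc = false  [not a₀.tag]
41. n21.env = true  [a₀.tag == true]
42. n17.acc = false  [false]
43. n17.val = 15  [A₁.val + 13]
44. n2.key = 16  [A₀.val + 10]
45. n2.off = "py"  ["py"]
46. n1.acc = true  [true]
47. n1.val = 9  [S.key * 2 - 23]
48. n0.key = 0  [0]
49. n0.off = "xm"  ["xm"]

9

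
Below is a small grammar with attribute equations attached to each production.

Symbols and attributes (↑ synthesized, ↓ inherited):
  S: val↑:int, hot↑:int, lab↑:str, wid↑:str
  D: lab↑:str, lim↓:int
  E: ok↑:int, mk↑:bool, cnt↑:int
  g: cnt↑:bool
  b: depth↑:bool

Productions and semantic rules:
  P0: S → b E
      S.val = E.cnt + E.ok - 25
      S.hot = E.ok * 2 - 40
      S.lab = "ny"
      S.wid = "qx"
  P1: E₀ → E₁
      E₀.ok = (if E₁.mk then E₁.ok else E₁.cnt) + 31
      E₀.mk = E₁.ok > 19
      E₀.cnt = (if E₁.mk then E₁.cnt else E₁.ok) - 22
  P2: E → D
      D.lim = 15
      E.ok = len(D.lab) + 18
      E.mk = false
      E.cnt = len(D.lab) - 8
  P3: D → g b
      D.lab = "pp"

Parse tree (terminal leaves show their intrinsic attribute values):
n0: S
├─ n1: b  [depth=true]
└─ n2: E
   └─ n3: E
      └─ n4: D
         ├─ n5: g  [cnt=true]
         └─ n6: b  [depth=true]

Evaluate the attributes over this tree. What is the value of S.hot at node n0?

1. n1.depth = true  [terminal]
2. n4.lim = 15  [15]
3. n5.cnt = true  [terminal]
4. n6.depth = true  [terminal]
5. n4.lab = "pp"  ["pp"]
6. n3.ok = 20  [len(D.lab) + 18]
7. n3.mk = false  [false]
8. n3.cnt = -6  [len(D.lab) - 8]
9. n2.ok = 25  [(if E₁.mk then E₁.ok else E₁.cnt) + 31]
10. n2.mk = true  [E₁.ok > 19]
11. n2.cnt = -2  [(if E₁.mk then E₁.cnt else E₁.ok) - 22]
12. n0.val = -2  [E.cnt + E.ok - 25]
13. n0.hot = 10  [E.ok * 2 - 40]
14. n0.lab = "ny"  ["ny"]
15. n0.wid = "qx"  ["qx"]

10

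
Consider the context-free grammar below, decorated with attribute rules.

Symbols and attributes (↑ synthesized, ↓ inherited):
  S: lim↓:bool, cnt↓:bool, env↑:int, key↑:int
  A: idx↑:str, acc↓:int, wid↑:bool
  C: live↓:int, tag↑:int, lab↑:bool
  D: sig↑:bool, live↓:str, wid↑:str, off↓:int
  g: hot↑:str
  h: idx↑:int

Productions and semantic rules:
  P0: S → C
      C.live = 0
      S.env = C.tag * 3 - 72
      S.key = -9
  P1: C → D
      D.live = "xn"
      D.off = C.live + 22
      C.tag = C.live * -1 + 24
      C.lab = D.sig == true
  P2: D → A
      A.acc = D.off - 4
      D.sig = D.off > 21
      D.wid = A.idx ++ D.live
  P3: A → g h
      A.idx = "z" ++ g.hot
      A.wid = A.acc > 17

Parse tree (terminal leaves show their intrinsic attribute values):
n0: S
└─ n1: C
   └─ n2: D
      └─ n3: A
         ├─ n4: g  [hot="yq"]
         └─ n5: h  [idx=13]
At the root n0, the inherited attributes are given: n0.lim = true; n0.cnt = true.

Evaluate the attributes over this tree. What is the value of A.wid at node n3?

true

1. n0.lim = true  [given at root]
2. n0.cnt = true  [given at root]
3. n1.live = 0  [0]
4. n2.live = "xn"  ["xn"]
5. n2.off = 22  [C.live + 22]
6. n3.acc = 18  [D.off - 4]
7. n4.hot = "yq"  [terminal]
8. n5.idx = 13  [terminal]
9. n3.idx = "zyq"  ["z" ++ g.hot]
10. n3.wid = true  [A.acc > 17]
11. n2.sig = true  [D.off > 21]
12. n2.wid = "zyqxn"  [A.idx ++ D.live]
13. n1.tag = 24  [C.live * -1 + 24]
14. n1.lab = true  [D.sig == true]
15. n0.env = 0  [C.tag * 3 - 72]
16. n0.key = -9  [-9]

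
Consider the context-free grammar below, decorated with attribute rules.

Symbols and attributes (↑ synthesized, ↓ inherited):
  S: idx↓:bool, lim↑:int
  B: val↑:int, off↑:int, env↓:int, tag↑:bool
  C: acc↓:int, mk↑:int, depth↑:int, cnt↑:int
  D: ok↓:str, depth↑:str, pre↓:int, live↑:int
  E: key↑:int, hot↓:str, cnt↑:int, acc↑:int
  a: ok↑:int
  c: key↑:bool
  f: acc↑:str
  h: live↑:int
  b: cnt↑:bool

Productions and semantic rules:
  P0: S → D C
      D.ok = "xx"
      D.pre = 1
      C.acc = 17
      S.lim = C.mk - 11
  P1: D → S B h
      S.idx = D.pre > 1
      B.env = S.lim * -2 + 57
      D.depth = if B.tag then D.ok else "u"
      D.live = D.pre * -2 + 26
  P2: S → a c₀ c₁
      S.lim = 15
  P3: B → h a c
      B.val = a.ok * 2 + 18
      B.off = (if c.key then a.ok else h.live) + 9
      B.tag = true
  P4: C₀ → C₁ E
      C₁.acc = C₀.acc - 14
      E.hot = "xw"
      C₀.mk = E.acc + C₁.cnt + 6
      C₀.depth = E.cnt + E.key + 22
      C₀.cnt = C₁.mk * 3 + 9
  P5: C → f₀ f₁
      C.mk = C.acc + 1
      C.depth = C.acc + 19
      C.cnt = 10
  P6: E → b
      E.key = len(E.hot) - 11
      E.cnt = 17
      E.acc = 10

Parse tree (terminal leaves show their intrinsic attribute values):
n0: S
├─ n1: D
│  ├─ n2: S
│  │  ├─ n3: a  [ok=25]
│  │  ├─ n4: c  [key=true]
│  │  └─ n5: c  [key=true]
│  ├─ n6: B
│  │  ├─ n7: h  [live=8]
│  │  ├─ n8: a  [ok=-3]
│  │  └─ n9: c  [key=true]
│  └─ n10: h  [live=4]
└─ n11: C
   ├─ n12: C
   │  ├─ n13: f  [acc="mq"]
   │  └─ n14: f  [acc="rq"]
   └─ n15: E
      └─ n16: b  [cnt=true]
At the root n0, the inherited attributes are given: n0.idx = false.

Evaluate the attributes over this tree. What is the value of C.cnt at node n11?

1. n0.idx = false  [given at root]
2. n1.ok = "xx"  ["xx"]
3. n1.pre = 1  [1]
4. n2.idx = false  [D.pre > 1]
5. n3.ok = 25  [terminal]
6. n4.key = true  [terminal]
7. n5.key = true  [terminal]
8. n2.lim = 15  [15]
9. n6.env = 27  [S.lim * -2 + 57]
10. n7.live = 8  [terminal]
11. n8.ok = -3  [terminal]
12. n9.key = true  [terminal]
13. n6.val = 12  [a.ok * 2 + 18]
14. n6.off = 6  [(if c.key then a.ok else h.live) + 9]
15. n6.tag = true  [true]
16. n10.live = 4  [terminal]
17. n1.depth = "xx"  [if B.tag then D.ok else "u"]
18. n1.live = 24  [D.pre * -2 + 26]
19. n11.acc = 17  [17]
20. n12.acc = 3  [C₀.acc - 14]
21. n13.acc = "mq"  [terminal]
22. n14.acc = "rq"  [terminal]
23. n12.mk = 4  [C.acc + 1]
24. n12.depth = 22  [C.acc + 19]
25. n12.cnt = 10  [10]
26. n15.hot = "xw"  ["xw"]
27. n16.cnt = true  [terminal]
28. n15.key = -9  [len(E.hot) - 11]
29. n15.cnt = 17  [17]
30. n15.acc = 10  [10]
31. n11.mk = 26  [E.acc + C₁.cnt + 6]
32. n11.depth = 30  [E.cnt + E.key + 22]
33. n11.cnt = 21  [C₁.mk * 3 + 9]
34. n0.lim = 15  [C.mk - 11]

21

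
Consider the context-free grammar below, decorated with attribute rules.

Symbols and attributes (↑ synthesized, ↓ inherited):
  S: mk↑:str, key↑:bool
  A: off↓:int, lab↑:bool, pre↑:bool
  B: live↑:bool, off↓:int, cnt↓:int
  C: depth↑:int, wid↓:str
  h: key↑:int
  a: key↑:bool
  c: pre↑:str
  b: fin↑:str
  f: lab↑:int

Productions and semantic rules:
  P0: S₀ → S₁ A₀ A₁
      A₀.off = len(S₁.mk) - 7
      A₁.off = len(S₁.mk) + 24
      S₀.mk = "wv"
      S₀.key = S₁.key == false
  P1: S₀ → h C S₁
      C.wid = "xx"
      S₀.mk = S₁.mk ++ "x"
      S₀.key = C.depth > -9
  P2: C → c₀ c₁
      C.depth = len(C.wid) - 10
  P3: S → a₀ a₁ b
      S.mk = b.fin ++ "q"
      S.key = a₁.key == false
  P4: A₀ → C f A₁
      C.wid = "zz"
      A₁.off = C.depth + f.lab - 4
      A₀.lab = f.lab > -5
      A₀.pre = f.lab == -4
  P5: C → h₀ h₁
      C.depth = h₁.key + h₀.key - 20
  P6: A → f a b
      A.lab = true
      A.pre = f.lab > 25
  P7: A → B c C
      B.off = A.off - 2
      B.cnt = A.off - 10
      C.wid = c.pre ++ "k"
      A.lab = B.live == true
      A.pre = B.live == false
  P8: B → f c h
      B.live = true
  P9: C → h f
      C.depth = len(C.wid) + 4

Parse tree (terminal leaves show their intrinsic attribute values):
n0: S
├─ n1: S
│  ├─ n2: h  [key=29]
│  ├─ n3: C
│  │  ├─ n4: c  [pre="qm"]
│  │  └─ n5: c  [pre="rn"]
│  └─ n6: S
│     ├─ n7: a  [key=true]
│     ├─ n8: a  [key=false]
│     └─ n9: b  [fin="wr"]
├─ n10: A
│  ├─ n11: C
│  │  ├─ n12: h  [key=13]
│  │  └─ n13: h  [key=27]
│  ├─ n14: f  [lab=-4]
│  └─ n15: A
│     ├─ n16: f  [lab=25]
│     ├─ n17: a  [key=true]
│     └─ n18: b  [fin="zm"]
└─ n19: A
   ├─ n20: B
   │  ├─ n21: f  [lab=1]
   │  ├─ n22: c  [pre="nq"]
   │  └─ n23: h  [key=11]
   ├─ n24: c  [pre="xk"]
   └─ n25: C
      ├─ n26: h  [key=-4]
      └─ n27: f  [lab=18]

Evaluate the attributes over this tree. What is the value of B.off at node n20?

1. n2.key = 29  [terminal]
2. n3.wid = "xx"  ["xx"]
3. n4.pre = "qm"  [terminal]
4. n5.pre = "rn"  [terminal]
5. n3.depth = -8  [len(C.wid) - 10]
6. n7.key = true  [terminal]
7. n8.key = false  [terminal]
8. n9.fin = "wr"  [terminal]
9. n6.mk = "wrq"  [b.fin ++ "q"]
10. n6.key = true  [a₁.key == false]
11. n1.mk = "wrqx"  [S₁.mk ++ "x"]
12. n1.key = true  [C.depth > -9]
13. n10.off = -3  [len(S₁.mk) - 7]
14. n11.wid = "zz"  ["zz"]
15. n12.key = 13  [terminal]
16. n13.key = 27  [terminal]
17. n11.depth = 20  [h₁.key + h₀.key - 20]
18. n14.lab = -4  [terminal]
19. n15.off = 12  [C.depth + f.lab - 4]
20. n16.lab = 25  [terminal]
21. n17.key = true  [terminal]
22. n18.fin = "zm"  [terminal]
23. n15.lab = true  [true]
24. n15.pre = false  [f.lab > 25]
25. n10.lab = true  [f.lab > -5]
26. n10.pre = true  [f.lab == -4]
27. n19.off = 28  [len(S₁.mk) + 24]
28. n20.off = 26  [A.off - 2]
29. n20.cnt = 18  [A.off - 10]
30. n21.lab = 1  [terminal]
31. n22.pre = "nq"  [terminal]
32. n23.key = 11  [terminal]
33. n20.live = true  [true]
34. n24.pre = "xk"  [terminal]
35. n25.wid = "xkk"  [c.pre ++ "k"]
36. n26.key = -4  [terminal]
37. n27.lab = 18  [terminal]
38. n25.depth = 7  [len(C.wid) + 4]
39. n19.lab = true  [B.live == true]
40. n19.pre = false  [B.live == false]
41. n0.mk = "wv"  ["wv"]
42. n0.key = false  [S₁.key == false]

26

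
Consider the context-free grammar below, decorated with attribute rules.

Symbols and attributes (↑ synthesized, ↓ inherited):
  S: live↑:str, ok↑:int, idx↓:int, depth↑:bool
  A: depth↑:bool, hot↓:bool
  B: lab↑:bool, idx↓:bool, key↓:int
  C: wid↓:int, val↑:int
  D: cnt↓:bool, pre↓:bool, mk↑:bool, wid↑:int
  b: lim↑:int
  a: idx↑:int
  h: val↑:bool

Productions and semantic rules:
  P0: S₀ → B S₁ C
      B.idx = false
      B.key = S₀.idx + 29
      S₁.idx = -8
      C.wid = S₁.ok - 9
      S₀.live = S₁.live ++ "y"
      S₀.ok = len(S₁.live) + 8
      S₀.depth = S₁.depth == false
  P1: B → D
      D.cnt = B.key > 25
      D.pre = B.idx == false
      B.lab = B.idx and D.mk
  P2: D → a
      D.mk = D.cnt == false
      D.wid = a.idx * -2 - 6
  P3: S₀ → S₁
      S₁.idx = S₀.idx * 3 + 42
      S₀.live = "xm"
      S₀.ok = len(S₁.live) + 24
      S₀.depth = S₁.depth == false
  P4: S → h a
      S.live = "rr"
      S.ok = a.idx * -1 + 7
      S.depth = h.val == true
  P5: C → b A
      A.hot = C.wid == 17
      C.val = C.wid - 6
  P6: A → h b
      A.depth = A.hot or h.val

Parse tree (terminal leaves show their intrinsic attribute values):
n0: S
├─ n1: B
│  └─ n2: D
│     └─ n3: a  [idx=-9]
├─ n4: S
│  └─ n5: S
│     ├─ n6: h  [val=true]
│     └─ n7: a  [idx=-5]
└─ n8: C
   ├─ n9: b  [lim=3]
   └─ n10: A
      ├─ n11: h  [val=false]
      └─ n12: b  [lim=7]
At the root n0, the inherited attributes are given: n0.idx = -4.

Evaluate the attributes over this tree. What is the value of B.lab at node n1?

false

1. n0.idx = -4  [given at root]
2. n1.idx = false  [false]
3. n1.key = 25  [S₀.idx + 29]
4. n2.cnt = false  [B.key > 25]
5. n2.pre = true  [B.idx == false]
6. n3.idx = -9  [terminal]
7. n2.mk = true  [D.cnt == false]
8. n2.wid = 12  [a.idx * -2 - 6]
9. n1.lab = false  [B.idx and D.mk]
10. n4.idx = -8  [-8]
11. n5.idx = 18  [S₀.idx * 3 + 42]
12. n6.val = true  [terminal]
13. n7.idx = -5  [terminal]
14. n5.live = "rr"  ["rr"]
15. n5.ok = 12  [a.idx * -1 + 7]
16. n5.depth = true  [h.val == true]
17. n4.live = "xm"  ["xm"]
18. n4.ok = 26  [len(S₁.live) + 24]
19. n4.depth = false  [S₁.depth == false]
20. n8.wid = 17  [S₁.ok - 9]
21. n9.lim = 3  [terminal]
22. n10.hot = true  [C.wid == 17]
23. n11.val = false  [terminal]
24. n12.lim = 7  [terminal]
25. n10.depth = true  [A.hot or h.val]
26. n8.val = 11  [C.wid - 6]
27. n0.live = "xmy"  [S₁.live ++ "y"]
28. n0.ok = 10  [len(S₁.live) + 8]
29. n0.depth = true  [S₁.depth == false]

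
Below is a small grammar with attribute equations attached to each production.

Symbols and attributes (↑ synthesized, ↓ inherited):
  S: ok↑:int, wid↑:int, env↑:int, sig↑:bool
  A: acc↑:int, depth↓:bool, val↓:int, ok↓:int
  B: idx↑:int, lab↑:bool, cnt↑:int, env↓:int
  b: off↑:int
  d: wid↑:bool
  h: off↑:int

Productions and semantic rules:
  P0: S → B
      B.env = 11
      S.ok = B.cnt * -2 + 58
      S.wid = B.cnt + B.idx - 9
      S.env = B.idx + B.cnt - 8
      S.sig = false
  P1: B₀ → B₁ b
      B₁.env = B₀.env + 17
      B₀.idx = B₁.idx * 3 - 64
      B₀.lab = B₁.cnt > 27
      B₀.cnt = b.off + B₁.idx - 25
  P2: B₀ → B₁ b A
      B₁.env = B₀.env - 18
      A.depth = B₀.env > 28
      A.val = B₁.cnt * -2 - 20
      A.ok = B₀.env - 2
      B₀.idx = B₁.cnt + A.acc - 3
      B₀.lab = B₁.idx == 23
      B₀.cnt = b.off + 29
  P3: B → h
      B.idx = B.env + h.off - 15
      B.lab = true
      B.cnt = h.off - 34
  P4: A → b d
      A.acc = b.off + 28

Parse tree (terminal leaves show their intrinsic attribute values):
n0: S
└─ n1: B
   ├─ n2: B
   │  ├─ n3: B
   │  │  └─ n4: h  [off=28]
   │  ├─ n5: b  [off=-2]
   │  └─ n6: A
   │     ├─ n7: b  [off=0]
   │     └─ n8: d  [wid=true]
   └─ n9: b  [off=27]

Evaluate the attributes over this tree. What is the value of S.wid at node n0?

5

1. n1.env = 11  [11]
2. n2.env = 28  [B₀.env + 17]
3. n3.env = 10  [B₀.env - 18]
4. n4.off = 28  [terminal]
5. n3.idx = 23  [B.env + h.off - 15]
6. n3.lab = true  [true]
7. n3.cnt = -6  [h.off - 34]
8. n5.off = -2  [terminal]
9. n6.depth = false  [B₀.env > 28]
10. n6.val = -8  [B₁.cnt * -2 - 20]
11. n6.ok = 26  [B₀.env - 2]
12. n7.off = 0  [terminal]
13. n8.wid = true  [terminal]
14. n6.acc = 28  [b.off + 28]
15. n2.idx = 19  [B₁.cnt + A.acc - 3]
16. n2.lab = true  [B₁.idx == 23]
17. n2.cnt = 27  [b.off + 29]
18. n9.off = 27  [terminal]
19. n1.idx = -7  [B₁.idx * 3 - 64]
20. n1.lab = false  [B₁.cnt > 27]
21. n1.cnt = 21  [b.off + B₁.idx - 25]
22. n0.ok = 16  [B.cnt * -2 + 58]
23. n0.wid = 5  [B.cnt + B.idx - 9]
24. n0.env = 6  [B.idx + B.cnt - 8]
25. n0.sig = false  [false]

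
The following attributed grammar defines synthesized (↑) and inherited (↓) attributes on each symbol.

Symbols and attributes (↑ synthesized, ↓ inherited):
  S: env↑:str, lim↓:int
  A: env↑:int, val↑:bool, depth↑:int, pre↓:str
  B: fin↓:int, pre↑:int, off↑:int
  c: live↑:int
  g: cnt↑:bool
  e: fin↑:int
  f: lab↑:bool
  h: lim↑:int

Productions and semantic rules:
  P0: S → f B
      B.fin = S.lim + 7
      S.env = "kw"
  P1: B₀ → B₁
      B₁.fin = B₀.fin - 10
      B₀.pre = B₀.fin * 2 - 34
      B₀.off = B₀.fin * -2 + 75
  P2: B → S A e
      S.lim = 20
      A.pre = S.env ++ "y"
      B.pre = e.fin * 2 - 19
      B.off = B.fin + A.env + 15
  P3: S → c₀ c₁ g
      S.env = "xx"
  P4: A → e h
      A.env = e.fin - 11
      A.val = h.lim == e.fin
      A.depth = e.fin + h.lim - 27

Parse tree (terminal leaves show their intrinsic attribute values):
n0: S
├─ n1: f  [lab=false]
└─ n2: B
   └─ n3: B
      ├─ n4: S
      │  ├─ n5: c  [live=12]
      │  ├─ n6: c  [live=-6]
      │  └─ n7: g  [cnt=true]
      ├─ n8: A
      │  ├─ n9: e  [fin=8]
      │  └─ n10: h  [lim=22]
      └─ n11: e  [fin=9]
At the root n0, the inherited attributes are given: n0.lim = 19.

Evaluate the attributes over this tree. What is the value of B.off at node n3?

28

1. n0.lim = 19  [given at root]
2. n1.lab = false  [terminal]
3. n2.fin = 26  [S.lim + 7]
4. n3.fin = 16  [B₀.fin - 10]
5. n4.lim = 20  [20]
6. n5.live = 12  [terminal]
7. n6.live = -6  [terminal]
8. n7.cnt = true  [terminal]
9. n4.env = "xx"  ["xx"]
10. n8.pre = "xxy"  [S.env ++ "y"]
11. n9.fin = 8  [terminal]
12. n10.lim = 22  [terminal]
13. n8.env = -3  [e.fin - 11]
14. n8.val = false  [h.lim == e.fin]
15. n8.depth = 3  [e.fin + h.lim - 27]
16. n11.fin = 9  [terminal]
17. n3.pre = -1  [e.fin * 2 - 19]
18. n3.off = 28  [B.fin + A.env + 15]
19. n2.pre = 18  [B₀.fin * 2 - 34]
20. n2.off = 23  [B₀.fin * -2 + 75]
21. n0.env = "kw"  ["kw"]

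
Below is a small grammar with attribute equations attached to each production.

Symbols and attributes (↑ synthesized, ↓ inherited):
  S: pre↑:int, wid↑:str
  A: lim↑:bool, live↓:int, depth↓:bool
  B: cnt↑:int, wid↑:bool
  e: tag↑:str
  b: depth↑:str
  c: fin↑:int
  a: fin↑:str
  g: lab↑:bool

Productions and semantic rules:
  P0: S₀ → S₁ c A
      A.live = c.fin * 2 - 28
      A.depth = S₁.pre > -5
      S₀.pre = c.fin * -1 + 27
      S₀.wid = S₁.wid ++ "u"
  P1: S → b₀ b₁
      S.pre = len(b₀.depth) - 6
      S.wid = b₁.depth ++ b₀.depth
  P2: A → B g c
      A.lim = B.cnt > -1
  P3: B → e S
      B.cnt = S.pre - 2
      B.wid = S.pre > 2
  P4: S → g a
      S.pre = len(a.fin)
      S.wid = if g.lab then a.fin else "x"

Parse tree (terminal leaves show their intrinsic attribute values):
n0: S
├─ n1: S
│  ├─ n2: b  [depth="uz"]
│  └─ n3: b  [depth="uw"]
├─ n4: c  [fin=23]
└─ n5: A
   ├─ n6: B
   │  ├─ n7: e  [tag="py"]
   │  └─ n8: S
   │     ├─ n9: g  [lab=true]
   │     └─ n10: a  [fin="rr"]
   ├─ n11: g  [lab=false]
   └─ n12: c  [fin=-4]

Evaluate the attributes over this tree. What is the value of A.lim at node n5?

1. n2.depth = "uz"  [terminal]
2. n3.depth = "uw"  [terminal]
3. n1.pre = -4  [len(b₀.depth) - 6]
4. n1.wid = "uwuz"  [b₁.depth ++ b₀.depth]
5. n4.fin = 23  [terminal]
6. n5.live = 18  [c.fin * 2 - 28]
7. n5.depth = true  [S₁.pre > -5]
8. n7.tag = "py"  [terminal]
9. n9.lab = true  [terminal]
10. n10.fin = "rr"  [terminal]
11. n8.pre = 2  [len(a.fin)]
12. n8.wid = "rr"  [if g.lab then a.fin else "x"]
13. n6.cnt = 0  [S.pre - 2]
14. n6.wid = false  [S.pre > 2]
15. n11.lab = false  [terminal]
16. n12.fin = -4  [terminal]
17. n5.lim = true  [B.cnt > -1]
18. n0.pre = 4  [c.fin * -1 + 27]
19. n0.wid = "uwuzu"  [S₁.wid ++ "u"]

true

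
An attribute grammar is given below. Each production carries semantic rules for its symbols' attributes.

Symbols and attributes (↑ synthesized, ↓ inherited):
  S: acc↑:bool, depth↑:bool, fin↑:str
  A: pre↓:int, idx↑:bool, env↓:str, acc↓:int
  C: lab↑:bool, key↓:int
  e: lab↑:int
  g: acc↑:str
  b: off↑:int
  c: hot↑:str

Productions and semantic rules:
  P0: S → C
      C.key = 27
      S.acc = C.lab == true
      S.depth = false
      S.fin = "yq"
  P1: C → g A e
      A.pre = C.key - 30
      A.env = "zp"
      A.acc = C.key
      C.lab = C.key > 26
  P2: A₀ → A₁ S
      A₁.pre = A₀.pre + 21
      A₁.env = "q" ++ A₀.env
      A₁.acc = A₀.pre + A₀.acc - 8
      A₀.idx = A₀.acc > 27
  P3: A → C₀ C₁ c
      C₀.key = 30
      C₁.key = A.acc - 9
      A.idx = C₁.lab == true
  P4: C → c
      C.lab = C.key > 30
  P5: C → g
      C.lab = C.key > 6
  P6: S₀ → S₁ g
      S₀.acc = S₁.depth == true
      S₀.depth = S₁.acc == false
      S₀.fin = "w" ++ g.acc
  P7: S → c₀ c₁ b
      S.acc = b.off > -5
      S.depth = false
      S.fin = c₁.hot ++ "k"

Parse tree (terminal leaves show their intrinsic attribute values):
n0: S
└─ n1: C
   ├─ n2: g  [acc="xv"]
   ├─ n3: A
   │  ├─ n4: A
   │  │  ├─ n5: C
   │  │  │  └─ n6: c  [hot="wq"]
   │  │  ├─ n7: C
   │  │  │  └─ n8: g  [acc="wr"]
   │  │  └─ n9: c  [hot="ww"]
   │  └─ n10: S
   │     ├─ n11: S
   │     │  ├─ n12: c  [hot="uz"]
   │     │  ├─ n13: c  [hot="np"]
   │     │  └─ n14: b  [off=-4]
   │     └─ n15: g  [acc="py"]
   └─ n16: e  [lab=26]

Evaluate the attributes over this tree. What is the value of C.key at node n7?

7

1. n1.key = 27  [27]
2. n2.acc = "xv"  [terminal]
3. n3.pre = -3  [C.key - 30]
4. n3.env = "zp"  ["zp"]
5. n3.acc = 27  [C.key]
6. n4.pre = 18  [A₀.pre + 21]
7. n4.env = "qzp"  ["q" ++ A₀.env]
8. n4.acc = 16  [A₀.pre + A₀.acc - 8]
9. n5.key = 30  [30]
10. n6.hot = "wq"  [terminal]
11. n5.lab = false  [C.key > 30]
12. n7.key = 7  [A.acc - 9]
13. n8.acc = "wr"  [terminal]
14. n7.lab = true  [C.key > 6]
15. n9.hot = "ww"  [terminal]
16. n4.idx = true  [C₁.lab == true]
17. n12.hot = "uz"  [terminal]
18. n13.hot = "np"  [terminal]
19. n14.off = -4  [terminal]
20. n11.acc = true  [b.off > -5]
21. n11.depth = false  [false]
22. n11.fin = "npk"  [c₁.hot ++ "k"]
23. n15.acc = "py"  [terminal]
24. n10.acc = false  [S₁.depth == true]
25. n10.depth = false  [S₁.acc == false]
26. n10.fin = "wpy"  ["w" ++ g.acc]
27. n3.idx = false  [A₀.acc > 27]
28. n16.lab = 26  [terminal]
29. n1.lab = true  [C.key > 26]
30. n0.acc = true  [C.lab == true]
31. n0.depth = false  [false]
32. n0.fin = "yq"  ["yq"]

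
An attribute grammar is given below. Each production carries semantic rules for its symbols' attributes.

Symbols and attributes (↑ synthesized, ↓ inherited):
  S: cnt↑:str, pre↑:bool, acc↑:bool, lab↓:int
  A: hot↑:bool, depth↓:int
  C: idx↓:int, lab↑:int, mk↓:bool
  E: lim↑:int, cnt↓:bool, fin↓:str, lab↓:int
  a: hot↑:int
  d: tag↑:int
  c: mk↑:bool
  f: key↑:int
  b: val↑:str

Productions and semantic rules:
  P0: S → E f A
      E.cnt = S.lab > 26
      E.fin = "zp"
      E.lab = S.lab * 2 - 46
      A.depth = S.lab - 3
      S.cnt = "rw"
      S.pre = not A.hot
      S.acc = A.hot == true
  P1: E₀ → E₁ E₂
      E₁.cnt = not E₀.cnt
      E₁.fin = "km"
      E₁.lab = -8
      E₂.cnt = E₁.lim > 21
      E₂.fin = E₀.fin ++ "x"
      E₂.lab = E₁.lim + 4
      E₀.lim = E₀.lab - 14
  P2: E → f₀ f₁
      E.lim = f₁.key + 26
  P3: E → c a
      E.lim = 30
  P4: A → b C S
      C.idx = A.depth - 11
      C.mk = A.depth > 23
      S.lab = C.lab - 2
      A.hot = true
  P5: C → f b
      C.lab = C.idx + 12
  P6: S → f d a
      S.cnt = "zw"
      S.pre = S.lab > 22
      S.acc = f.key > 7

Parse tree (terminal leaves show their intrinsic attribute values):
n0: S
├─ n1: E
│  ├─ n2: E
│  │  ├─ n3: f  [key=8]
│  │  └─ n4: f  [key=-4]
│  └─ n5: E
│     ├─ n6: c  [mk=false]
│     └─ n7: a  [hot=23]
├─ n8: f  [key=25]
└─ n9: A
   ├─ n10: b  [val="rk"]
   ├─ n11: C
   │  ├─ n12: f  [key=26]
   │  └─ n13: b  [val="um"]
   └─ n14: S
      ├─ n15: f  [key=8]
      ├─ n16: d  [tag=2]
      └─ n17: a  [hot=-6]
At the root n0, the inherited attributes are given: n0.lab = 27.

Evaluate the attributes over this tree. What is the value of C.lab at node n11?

1. n0.lab = 27  [given at root]
2. n1.cnt = true  [S.lab > 26]
3. n1.fin = "zp"  ["zp"]
4. n1.lab = 8  [S.lab * 2 - 46]
5. n2.cnt = false  [not E₀.cnt]
6. n2.fin = "km"  ["km"]
7. n2.lab = -8  [-8]
8. n3.key = 8  [terminal]
9. n4.key = -4  [terminal]
10. n2.lim = 22  [f₁.key + 26]
11. n5.cnt = true  [E₁.lim > 21]
12. n5.fin = "zpx"  [E₀.fin ++ "x"]
13. n5.lab = 26  [E₁.lim + 4]
14. n6.mk = false  [terminal]
15. n7.hot = 23  [terminal]
16. n5.lim = 30  [30]
17. n1.lim = -6  [E₀.lab - 14]
18. n8.key = 25  [terminal]
19. n9.depth = 24  [S.lab - 3]
20. n10.val = "rk"  [terminal]
21. n11.idx = 13  [A.depth - 11]
22. n11.mk = true  [A.depth > 23]
23. n12.key = 26  [terminal]
24. n13.val = "um"  [terminal]
25. n11.lab = 25  [C.idx + 12]
26. n14.lab = 23  [C.lab - 2]
27. n15.key = 8  [terminal]
28. n16.tag = 2  [terminal]
29. n17.hot = -6  [terminal]
30. n14.cnt = "zw"  ["zw"]
31. n14.pre = true  [S.lab > 22]
32. n14.acc = true  [f.key > 7]
33. n9.hot = true  [true]
34. n0.cnt = "rw"  ["rw"]
35. n0.pre = false  [not A.hot]
36. n0.acc = true  [A.hot == true]

25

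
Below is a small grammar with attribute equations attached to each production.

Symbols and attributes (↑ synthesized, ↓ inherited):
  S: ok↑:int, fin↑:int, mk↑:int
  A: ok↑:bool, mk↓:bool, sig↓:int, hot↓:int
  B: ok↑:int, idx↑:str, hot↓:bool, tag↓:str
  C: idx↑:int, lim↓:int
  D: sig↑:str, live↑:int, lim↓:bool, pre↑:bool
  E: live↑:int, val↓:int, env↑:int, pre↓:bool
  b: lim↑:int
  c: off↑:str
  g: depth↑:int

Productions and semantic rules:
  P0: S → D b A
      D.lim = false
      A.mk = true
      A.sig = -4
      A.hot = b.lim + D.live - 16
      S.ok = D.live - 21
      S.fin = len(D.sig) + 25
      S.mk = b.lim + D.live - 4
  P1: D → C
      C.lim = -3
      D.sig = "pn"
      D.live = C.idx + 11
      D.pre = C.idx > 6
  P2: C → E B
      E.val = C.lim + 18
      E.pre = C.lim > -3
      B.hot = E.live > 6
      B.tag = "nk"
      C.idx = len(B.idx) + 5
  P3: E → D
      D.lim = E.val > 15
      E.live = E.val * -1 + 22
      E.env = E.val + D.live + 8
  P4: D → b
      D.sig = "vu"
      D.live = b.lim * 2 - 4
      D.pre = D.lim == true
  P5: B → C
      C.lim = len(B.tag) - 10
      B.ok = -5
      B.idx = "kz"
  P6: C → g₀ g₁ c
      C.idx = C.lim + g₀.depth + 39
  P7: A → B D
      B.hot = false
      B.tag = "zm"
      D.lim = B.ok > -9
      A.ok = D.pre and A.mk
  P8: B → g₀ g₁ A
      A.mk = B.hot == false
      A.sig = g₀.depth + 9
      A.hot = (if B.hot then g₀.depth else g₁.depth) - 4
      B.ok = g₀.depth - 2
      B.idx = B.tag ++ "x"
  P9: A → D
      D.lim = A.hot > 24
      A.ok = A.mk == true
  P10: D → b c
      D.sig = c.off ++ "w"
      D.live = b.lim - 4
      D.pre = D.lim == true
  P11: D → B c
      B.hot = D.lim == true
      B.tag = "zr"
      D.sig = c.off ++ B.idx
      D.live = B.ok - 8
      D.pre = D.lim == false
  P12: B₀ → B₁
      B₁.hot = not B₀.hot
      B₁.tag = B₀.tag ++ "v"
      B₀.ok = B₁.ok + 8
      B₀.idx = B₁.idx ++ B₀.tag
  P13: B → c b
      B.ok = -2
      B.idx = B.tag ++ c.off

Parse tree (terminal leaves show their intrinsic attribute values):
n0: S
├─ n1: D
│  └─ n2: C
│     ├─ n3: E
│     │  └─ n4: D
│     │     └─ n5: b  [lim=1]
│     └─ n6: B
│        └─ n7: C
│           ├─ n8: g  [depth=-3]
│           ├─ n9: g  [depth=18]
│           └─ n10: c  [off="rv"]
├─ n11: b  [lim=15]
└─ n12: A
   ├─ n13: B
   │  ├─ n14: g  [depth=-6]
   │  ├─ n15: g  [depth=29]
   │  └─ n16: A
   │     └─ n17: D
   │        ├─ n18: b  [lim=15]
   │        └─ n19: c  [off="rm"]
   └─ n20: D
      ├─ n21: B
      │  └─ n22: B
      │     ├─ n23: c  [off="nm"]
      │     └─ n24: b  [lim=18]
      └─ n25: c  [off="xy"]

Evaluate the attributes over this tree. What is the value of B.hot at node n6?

true

1. n1.lim = false  [false]
2. n2.lim = -3  [-3]
3. n3.val = 15  [C.lim + 18]
4. n3.pre = false  [C.lim > -3]
5. n4.lim = false  [E.val > 15]
6. n5.lim = 1  [terminal]
7. n4.sig = "vu"  ["vu"]
8. n4.live = -2  [b.lim * 2 - 4]
9. n4.pre = false  [D.lim == true]
10. n3.live = 7  [E.val * -1 + 22]
11. n3.env = 21  [E.val + D.live + 8]
12. n6.hot = true  [E.live > 6]
13. n6.tag = "nk"  ["nk"]
14. n7.lim = -8  [len(B.tag) - 10]
15. n8.depth = -3  [terminal]
16. n9.depth = 18  [terminal]
17. n10.off = "rv"  [terminal]
18. n7.idx = 28  [C.lim + g₀.depth + 39]
19. n6.ok = -5  [-5]
20. n6.idx = "kz"  ["kz"]
21. n2.idx = 7  [len(B.idx) + 5]
22. n1.sig = "pn"  ["pn"]
23. n1.live = 18  [C.idx + 11]
24. n1.pre = true  [C.idx > 6]
25. n11.lim = 15  [terminal]
26. n12.mk = true  [true]
27. n12.sig = -4  [-4]
28. n12.hot = 17  [b.lim + D.live - 16]
29. n13.hot = false  [false]
30. n13.tag = "zm"  ["zm"]
31. n14.depth = -6  [terminal]
32. n15.depth = 29  [terminal]
33. n16.mk = true  [B.hot == false]
34. n16.sig = 3  [g₀.depth + 9]
35. n16.hot = 25  [(if B.hot then g₀.depth else g₁.depth) - 4]
36. n17.lim = true  [A.hot > 24]
37. n18.lim = 15  [terminal]
38. n19.off = "rm"  [terminal]
39. n17.sig = "rmw"  [c.off ++ "w"]
40. n17.live = 11  [b.lim - 4]
41. n17.pre = true  [D.lim == true]
42. n16.ok = true  [A.mk == true]
43. n13.ok = -8  [g₀.depth - 2]
44. n13.idx = "zmx"  [B.tag ++ "x"]
45. n20.lim = true  [B.ok > -9]
46. n21.hot = true  [D.lim == true]
47. n21.tag = "zr"  ["zr"]
48. n22.hot = false  [not B₀.hot]
49. n22.tag = "zrv"  [B₀.tag ++ "v"]
50. n23.off = "nm"  [terminal]
51. n24.lim = 18  [terminal]
52. n22.ok = -2  [-2]
53. n22.idx = "zrvnm"  [B.tag ++ c.off]
54. n21.ok = 6  [B₁.ok + 8]
55. n21.idx = "zrvnmzr"  [B₁.idx ++ B₀.tag]
56. n25.off = "xy"  [terminal]
57. n20.sig = "xyzrvnmzr"  [c.off ++ B.idx]
58. n20.live = -2  [B.ok - 8]
59. n20.pre = false  [D.lim == false]
60. n12.ok = false  [D.pre and A.mk]
61. n0.ok = -3  [D.live - 21]
62. n0.fin = 27  [len(D.sig) + 25]
63. n0.mk = 29  [b.lim + D.live - 4]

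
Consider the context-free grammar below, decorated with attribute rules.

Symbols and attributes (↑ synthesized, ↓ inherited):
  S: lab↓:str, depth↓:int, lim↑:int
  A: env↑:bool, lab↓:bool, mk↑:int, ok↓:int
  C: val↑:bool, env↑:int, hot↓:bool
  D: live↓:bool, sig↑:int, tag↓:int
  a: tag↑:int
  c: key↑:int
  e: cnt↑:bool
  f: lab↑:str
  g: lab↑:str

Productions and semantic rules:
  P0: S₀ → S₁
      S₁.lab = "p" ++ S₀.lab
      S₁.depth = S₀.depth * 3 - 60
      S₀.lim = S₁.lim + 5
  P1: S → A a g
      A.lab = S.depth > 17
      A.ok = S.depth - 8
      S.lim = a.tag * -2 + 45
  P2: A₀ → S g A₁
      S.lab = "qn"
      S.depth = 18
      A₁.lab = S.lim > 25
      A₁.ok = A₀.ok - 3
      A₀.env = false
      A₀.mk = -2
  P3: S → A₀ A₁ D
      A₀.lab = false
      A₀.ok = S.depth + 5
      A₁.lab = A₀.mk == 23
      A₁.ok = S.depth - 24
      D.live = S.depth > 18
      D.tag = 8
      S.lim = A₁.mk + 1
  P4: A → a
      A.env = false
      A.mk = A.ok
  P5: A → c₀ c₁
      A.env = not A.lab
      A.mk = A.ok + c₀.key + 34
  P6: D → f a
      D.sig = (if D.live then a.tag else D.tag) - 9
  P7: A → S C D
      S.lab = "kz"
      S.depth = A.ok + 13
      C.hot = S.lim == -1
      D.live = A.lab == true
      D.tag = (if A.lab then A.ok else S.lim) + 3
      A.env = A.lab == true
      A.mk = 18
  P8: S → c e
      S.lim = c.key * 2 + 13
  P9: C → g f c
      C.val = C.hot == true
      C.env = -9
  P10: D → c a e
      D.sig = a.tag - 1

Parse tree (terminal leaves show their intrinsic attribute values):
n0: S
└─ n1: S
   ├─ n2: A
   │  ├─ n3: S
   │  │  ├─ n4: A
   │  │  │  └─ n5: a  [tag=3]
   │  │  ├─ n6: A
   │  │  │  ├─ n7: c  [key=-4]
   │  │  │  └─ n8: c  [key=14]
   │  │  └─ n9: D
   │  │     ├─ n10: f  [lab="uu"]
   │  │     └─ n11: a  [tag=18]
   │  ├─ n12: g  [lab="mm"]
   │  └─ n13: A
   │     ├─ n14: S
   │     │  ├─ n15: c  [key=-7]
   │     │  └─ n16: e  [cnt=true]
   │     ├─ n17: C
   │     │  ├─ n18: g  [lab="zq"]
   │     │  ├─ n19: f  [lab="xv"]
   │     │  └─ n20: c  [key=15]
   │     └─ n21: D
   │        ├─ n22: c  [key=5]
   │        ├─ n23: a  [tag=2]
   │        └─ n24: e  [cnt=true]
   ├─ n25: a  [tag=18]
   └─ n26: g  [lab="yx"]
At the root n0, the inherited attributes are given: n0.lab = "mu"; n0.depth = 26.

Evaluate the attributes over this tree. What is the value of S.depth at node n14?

20

1. n0.lab = "mu"  [given at root]
2. n0.depth = 26  [given at root]
3. n1.lab = "pmu"  ["p" ++ S₀.lab]
4. n1.depth = 18  [S₀.depth * 3 - 60]
5. n2.lab = true  [S.depth > 17]
6. n2.ok = 10  [S.depth - 8]
7. n3.lab = "qn"  ["qn"]
8. n3.depth = 18  [18]
9. n4.lab = false  [false]
10. n4.ok = 23  [S.depth + 5]
11. n5.tag = 3  [terminal]
12. n4.env = false  [false]
13. n4.mk = 23  [A.ok]
14. n6.lab = true  [A₀.mk == 23]
15. n6.ok = -6  [S.depth - 24]
16. n7.key = -4  [terminal]
17. n8.key = 14  [terminal]
18. n6.env = false  [not A.lab]
19. n6.mk = 24  [A.ok + c₀.key + 34]
20. n9.live = false  [S.depth > 18]
21. n9.tag = 8  [8]
22. n10.lab = "uu"  [terminal]
23. n11.tag = 18  [terminal]
24. n9.sig = -1  [(if D.live then a.tag else D.tag) - 9]
25. n3.lim = 25  [A₁.mk + 1]
26. n12.lab = "mm"  [terminal]
27. n13.lab = false  [S.lim > 25]
28. n13.ok = 7  [A₀.ok - 3]
29. n14.lab = "kz"  ["kz"]
30. n14.depth = 20  [A.ok + 13]
31. n15.key = -7  [terminal]
32. n16.cnt = true  [terminal]
33. n14.lim = -1  [c.key * 2 + 13]
34. n17.hot = true  [S.lim == -1]
35. n18.lab = "zq"  [terminal]
36. n19.lab = "xv"  [terminal]
37. n20.key = 15  [terminal]
38. n17.val = true  [C.hot == true]
39. n17.env = -9  [-9]
40. n21.live = false  [A.lab == true]
41. n21.tag = 2  [(if A.lab then A.ok else S.lim) + 3]
42. n22.key = 5  [terminal]
43. n23.tag = 2  [terminal]
44. n24.cnt = true  [terminal]
45. n21.sig = 1  [a.tag - 1]
46. n13.env = false  [A.lab == true]
47. n13.mk = 18  [18]
48. n2.env = false  [false]
49. n2.mk = -2  [-2]
50. n25.tag = 18  [terminal]
51. n26.lab = "yx"  [terminal]
52. n1.lim = 9  [a.tag * -2 + 45]
53. n0.lim = 14  [S₁.lim + 5]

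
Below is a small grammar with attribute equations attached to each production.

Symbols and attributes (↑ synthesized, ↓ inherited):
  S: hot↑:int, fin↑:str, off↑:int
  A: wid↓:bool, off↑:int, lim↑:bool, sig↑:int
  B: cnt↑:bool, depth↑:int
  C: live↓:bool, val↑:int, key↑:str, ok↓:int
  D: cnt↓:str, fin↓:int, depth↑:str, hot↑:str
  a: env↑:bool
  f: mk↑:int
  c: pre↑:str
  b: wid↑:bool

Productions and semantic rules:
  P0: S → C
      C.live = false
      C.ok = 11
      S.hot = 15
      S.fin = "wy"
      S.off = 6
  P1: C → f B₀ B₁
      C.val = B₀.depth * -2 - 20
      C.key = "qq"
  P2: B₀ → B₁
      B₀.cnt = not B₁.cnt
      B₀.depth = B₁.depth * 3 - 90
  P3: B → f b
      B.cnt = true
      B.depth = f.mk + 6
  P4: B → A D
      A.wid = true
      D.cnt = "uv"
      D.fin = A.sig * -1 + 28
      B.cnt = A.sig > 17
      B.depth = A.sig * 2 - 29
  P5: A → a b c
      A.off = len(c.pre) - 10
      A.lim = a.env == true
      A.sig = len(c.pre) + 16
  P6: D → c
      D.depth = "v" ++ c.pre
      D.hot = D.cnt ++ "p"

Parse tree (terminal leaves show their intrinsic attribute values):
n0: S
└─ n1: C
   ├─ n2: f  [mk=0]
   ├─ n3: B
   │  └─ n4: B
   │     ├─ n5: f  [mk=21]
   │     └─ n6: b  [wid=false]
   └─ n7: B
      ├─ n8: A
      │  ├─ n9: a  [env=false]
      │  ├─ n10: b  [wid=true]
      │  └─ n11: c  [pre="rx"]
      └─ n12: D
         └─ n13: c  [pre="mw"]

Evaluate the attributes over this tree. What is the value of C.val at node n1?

1. n1.live = false  [false]
2. n1.ok = 11  [11]
3. n2.mk = 0  [terminal]
4. n5.mk = 21  [terminal]
5. n6.wid = false  [terminal]
6. n4.cnt = true  [true]
7. n4.depth = 27  [f.mk + 6]
8. n3.cnt = false  [not B₁.cnt]
9. n3.depth = -9  [B₁.depth * 3 - 90]
10. n8.wid = true  [true]
11. n9.env = false  [terminal]
12. n10.wid = true  [terminal]
13. n11.pre = "rx"  [terminal]
14. n8.off = -8  [len(c.pre) - 10]
15. n8.lim = false  [a.env == true]
16. n8.sig = 18  [len(c.pre) + 16]
17. n12.cnt = "uv"  ["uv"]
18. n12.fin = 10  [A.sig * -1 + 28]
19. n13.pre = "mw"  [terminal]
20. n12.depth = "vmw"  ["v" ++ c.pre]
21. n12.hot = "uvp"  [D.cnt ++ "p"]
22. n7.cnt = true  [A.sig > 17]
23. n7.depth = 7  [A.sig * 2 - 29]
24. n1.val = -2  [B₀.depth * -2 - 20]
25. n1.key = "qq"  ["qq"]
26. n0.hot = 15  [15]
27. n0.fin = "wy"  ["wy"]
28. n0.off = 6  [6]

-2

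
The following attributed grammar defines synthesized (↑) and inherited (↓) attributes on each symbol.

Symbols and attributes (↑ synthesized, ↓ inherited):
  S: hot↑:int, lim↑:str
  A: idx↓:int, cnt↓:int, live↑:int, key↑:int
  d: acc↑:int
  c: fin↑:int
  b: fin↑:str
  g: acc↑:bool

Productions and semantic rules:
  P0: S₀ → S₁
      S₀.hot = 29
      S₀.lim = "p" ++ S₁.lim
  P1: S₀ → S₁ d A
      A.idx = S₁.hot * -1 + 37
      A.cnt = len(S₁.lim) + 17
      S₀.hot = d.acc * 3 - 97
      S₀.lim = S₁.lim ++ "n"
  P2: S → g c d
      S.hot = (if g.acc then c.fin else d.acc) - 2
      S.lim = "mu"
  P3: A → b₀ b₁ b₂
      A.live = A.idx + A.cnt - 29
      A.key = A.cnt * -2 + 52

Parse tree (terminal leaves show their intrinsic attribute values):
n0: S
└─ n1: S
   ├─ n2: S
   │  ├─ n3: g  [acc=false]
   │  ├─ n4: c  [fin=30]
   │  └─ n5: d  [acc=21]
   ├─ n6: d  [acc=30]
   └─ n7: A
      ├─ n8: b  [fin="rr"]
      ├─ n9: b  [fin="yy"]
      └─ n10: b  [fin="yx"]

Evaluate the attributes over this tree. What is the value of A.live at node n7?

8

1. n3.acc = false  [terminal]
2. n4.fin = 30  [terminal]
3. n5.acc = 21  [terminal]
4. n2.hot = 19  [(if g.acc then c.fin else d.acc) - 2]
5. n2.lim = "mu"  ["mu"]
6. n6.acc = 30  [terminal]
7. n7.idx = 18  [S₁.hot * -1 + 37]
8. n7.cnt = 19  [len(S₁.lim) + 17]
9. n8.fin = "rr"  [terminal]
10. n9.fin = "yy"  [terminal]
11. n10.fin = "yx"  [terminal]
12. n7.live = 8  [A.idx + A.cnt - 29]
13. n7.key = 14  [A.cnt * -2 + 52]
14. n1.hot = -7  [d.acc * 3 - 97]
15. n1.lim = "mun"  [S₁.lim ++ "n"]
16. n0.hot = 29  [29]
17. n0.lim = "pmun"  ["p" ++ S₁.lim]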